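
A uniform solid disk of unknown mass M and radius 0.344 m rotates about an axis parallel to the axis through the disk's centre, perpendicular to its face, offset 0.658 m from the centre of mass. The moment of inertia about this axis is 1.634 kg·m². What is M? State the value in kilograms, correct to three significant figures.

I = I_cm + Md² = (1/2)MR² + Md² = M·[0.5·(0.344)² + (0.658)²] = M·0.49213.
So M = 1.634 / 0.49213 = 3.3202 kg.

3.32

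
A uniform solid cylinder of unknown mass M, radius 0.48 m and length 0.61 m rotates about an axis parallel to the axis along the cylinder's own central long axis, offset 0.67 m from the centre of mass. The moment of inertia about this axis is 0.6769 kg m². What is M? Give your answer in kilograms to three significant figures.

1.20

I = I_cm + Md² = (1/2)MR² + Md² = M·[0.5·(0.48)² + (0.67)²] = M·0.5641.
So M = 0.6769 / 0.5641 = 1.2 kg.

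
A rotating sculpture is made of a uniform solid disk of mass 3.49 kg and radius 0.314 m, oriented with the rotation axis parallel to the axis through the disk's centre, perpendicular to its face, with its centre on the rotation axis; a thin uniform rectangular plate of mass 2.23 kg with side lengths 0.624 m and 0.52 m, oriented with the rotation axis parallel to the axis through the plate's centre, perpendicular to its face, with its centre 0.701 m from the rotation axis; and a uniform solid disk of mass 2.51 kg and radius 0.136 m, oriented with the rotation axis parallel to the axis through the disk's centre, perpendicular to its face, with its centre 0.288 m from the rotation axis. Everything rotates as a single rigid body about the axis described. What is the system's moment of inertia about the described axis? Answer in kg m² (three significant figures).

1.62

Solid disk: I_cm = (1/2)MR² = (1/2)(3.49)(0.314)² = 0.17205 kg m²; axis through the centre, so I = 0.17205 kg m².
Rectangular plate: I_cm = (1/12)M(a²+b²) = (1/12)(2.23)[(0.624)² + (0.52)²] = 0.12261 kg m²; centre at d = 0.701 m, so I = I_cm + Md² gives I = 0.12261 + (2.23)(0.701)² = 1.2184 kg m².
Solid disk: I_cm = (1/2)MR² = (1/2)(2.51)(0.136)² = 0.023212 kg m²; centre at d = 0.288 m, so I = I_cm + Md² gives I = 0.023212 + (2.51)(0.288)² = 0.2314 kg m².
Total I = 0.17205 + 1.2184 + 0.2314 = 1.6219 kg m².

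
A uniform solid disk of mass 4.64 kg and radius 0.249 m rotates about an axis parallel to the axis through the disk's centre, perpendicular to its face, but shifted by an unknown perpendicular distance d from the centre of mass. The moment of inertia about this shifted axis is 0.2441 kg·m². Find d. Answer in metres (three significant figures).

0.147

About the centre-of-mass axis, I_cm = (1/2)MR² = (1/2)(4.64)(0.249)² = 0.14384 kg·m².
Parallel axis theorem: I = I_cm + Md², so Md² = 0.2441 − 0.14384 = 0.10026 kg·m².
d = √(0.10026 / 4.64) = 0.14699 m.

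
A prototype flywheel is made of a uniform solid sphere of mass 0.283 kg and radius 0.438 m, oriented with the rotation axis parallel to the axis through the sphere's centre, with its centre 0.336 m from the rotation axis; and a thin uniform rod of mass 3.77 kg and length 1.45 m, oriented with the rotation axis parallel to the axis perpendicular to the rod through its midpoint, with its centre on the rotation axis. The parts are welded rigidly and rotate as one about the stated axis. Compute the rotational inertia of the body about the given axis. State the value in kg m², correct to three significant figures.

0.714

Solid sphere: I_cm = (2/5)MR² = (2/5)(0.283)(0.438)² = 0.021717 kg m²; centre at d = 0.336 m, so I = I_cm + Md² gives I = 0.021717 + (0.283)(0.336)² = 0.053666 kg m².
Thin rod: I_cm = (1/12)ML² = (1/12)(3.77)(1.45)² = 0.66054 kg m²; axis through the centre, so I = 0.66054 kg m².
Total I = 0.053666 + 0.66054 = 0.7142 kg m².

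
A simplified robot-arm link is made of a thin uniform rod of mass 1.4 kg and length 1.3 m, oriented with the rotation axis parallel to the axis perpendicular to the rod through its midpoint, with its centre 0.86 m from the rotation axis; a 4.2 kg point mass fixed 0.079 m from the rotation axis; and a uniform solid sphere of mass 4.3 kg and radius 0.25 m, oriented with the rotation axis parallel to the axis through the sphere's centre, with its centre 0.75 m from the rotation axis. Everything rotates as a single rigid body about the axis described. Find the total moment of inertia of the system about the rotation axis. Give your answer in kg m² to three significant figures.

Thin rod: I_cm = (1/12)ML² = (1/12)(1.4)(1.3)² = 0.19717 kg m²; centre at d = 0.86 m, so the parallel axis theorem gives I = 0.19717 + (1.4)(0.86)² = 1.2326 kg m².
Point mass: I_cm = 0; centre at d = 0.079 m, so the parallel axis theorem gives I = 0 + (4.2)(0.079)² = 0.026212 kg m².
Solid sphere: I_cm = (2/5)MR² = (2/5)(4.3)(0.25)² = 0.1075 kg m²; centre at d = 0.75 m, so the parallel axis theorem gives I = 0.1075 + (4.3)(0.75)² = 2.5262 kg m².
Total I = 1.2326 + 0.026212 + 2.5262 = 3.7851 kg m².

3.79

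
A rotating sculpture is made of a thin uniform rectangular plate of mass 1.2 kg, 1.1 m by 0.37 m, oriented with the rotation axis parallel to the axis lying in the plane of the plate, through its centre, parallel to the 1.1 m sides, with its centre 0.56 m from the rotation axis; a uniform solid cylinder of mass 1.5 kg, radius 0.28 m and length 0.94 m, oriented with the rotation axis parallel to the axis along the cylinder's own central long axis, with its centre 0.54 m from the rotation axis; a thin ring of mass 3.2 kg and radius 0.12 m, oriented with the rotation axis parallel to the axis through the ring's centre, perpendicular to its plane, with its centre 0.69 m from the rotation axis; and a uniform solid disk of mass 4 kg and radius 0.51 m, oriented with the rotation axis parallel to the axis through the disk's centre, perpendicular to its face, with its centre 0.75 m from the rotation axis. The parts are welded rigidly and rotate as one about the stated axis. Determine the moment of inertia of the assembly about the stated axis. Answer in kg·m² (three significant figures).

5.23

Rectangular plate: I_cm = (1/12)Mb² = (1/12)(1.2)(0.37)² = 0.01369 kg·m²; centre at d = 0.56 m, so the parallel axis theorem gives I = 0.01369 + (1.2)(0.56)² = 0.39001 kg·m².
Solid cylinder: I_cm = (1/2)MR² = (1/2)(1.5)(0.28)² = 0.0588 kg·m²; centre at d = 0.54 m, so the parallel axis theorem gives I = 0.0588 + (1.5)(0.54)² = 0.4962 kg·m².
Thin ring: I_cm = MR² = (3.2)(0.12)² = 0.04608 kg·m²; centre at d = 0.69 m, so the parallel axis theorem gives I = 0.04608 + (3.2)(0.69)² = 1.5696 kg·m².
Solid disk: I_cm = (1/2)MR² = (1/2)(4)(0.51)² = 0.5202 kg·m²; centre at d = 0.75 m, so the parallel axis theorem gives I = 0.5202 + (4)(0.75)² = 2.7702 kg·m².
Total I = 0.39001 + 0.4962 + 1.5696 + 2.7702 = 5.226 kg·m².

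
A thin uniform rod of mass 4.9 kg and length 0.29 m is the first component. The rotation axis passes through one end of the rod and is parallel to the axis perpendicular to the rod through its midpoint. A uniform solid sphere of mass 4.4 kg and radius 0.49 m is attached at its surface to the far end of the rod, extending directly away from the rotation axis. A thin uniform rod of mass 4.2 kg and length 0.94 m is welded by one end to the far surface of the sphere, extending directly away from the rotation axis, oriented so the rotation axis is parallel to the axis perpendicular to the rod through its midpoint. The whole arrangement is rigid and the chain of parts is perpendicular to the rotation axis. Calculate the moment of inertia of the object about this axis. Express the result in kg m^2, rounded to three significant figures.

16.3

Thin rod: I_cm = (1/12)ML² = (1/12)(4.9)(0.29)² = 0.034341 kg m^2; centre at d = 0.145 m, so I = I_cm + Md² gives I = 0.034341 + (4.9)(0.145)² = 0.13736 kg m^2.
Solid sphere: I_cm = (2/5)MR² = (2/5)(4.4)(0.49)² = 0.42258 kg m^2; centre at d = 0.145 + 0.145 + 0.49 = 0.78 m, so I = I_cm + Md² gives I = 0.42258 + (4.4)(0.78)² = 3.0995 kg m^2.
Thin rod: I_cm = (1/12)ML² = (1/12)(4.2)(0.94)² = 0.30926 kg m^2; centre at d = 0.145 + 0.145 + 0.49 + 0.49 + 0.47 = 1.74 m, so I = I_cm + Md² gives I = 0.30926 + (4.2)(1.74)² = 13.025 kg m^2.
Total I = 0.13736 + 3.0995 + 13.025 = 16.262 kg m^2.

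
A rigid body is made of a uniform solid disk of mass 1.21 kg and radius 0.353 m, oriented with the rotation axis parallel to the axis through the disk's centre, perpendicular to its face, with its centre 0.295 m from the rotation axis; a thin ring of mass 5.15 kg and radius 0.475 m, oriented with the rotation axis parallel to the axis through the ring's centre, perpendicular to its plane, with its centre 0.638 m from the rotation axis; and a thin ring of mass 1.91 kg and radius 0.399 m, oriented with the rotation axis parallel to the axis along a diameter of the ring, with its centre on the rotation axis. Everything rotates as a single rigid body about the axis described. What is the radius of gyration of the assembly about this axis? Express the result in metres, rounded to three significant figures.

Solid disk: I_cm = (1/2)MR² = (1/2)(1.21)(0.353)² = 0.075388 kg m^2; centre at d = 0.295 m, so the parallel axis theorem gives I = 0.075388 + (1.21)(0.295)² = 0.18069 kg m^2.
Thin ring: I_cm = MR² = (5.15)(0.475)² = 1.162 kg m^2; centre at d = 0.638 m, so the parallel axis theorem gives I = 1.162 + (5.15)(0.638)² = 3.2582 kg m^2.
Thin ring: I_cm = (1/2)MR² = (1/2)(1.91)(0.399)² = 0.15204 kg m^2; axis through the centre, so I = 0.15204 kg m^2.
Total I = 3.591 kg m^2; total mass M = 8.27 kg.
k = √(I/M) = √(3.591/8.27) = 0.65895 m.

0.659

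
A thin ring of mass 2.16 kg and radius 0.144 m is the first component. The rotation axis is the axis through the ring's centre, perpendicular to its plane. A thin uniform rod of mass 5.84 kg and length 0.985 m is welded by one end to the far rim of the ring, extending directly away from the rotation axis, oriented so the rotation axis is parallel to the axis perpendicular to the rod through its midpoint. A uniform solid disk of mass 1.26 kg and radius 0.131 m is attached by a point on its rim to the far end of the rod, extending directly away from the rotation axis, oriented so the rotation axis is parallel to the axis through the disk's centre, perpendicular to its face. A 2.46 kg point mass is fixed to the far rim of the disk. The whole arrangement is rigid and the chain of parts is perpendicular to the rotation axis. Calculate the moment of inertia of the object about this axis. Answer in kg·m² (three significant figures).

Thin ring: I_cm = MR² = (2.16)(0.144)² = 0.04479 kg·m²; axis through the centre, so I = 0.04479 kg·m².
Thin rod: I_cm = (1/12)ML² = (1/12)(5.84)(0.985)² = 0.47218 kg·m²; centre at d = 0.144 + 0.4925 = 0.6365 m, so the parallel axis theorem gives I = 0.47218 + (5.84)(0.6365)² = 2.8381 kg·m².
Solid disk: I_cm = (1/2)MR² = (1/2)(1.26)(0.131)² = 0.010811 kg·m²; centre at d = 0.144 + 0.4925 + 0.4925 + 0.131 = 1.26 m, so the parallel axis theorem gives I = 0.010811 + (1.26)(1.26)² = 2.0112 kg·m².
Point mass: I_cm = 0; centre at d = 0.144 + 0.4925 + 0.4925 + 0.131 + 0.131 = 1.391 m, so the parallel axis theorem gives I = 0 + (2.46)(1.391)² = 4.7598 kg·m².
Total I = 0.04479 + 2.8381 + 2.0112 + 4.7598 = 9.6539 kg·m².

9.65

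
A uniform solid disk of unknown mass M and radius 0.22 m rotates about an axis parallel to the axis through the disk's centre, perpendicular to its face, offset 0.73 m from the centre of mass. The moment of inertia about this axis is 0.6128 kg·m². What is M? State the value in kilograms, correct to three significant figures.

1.10

I = I_cm + Md² = (1/2)MR² + Md² = M·[0.5·(0.22)² + (0.73)²] = M·0.5571.
So M = 0.6128 / 0.5571 = 1.1 kg.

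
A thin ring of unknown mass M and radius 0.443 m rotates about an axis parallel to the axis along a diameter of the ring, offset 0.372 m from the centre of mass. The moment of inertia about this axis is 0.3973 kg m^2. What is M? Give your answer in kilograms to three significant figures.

I = I_cm + Md² = (1/2)MR² + Md² = M·[0.5·(0.443)² + (0.372)²] = M·0.23651.
So M = 0.3973 / 0.23651 = 1.6799 kg.

1.68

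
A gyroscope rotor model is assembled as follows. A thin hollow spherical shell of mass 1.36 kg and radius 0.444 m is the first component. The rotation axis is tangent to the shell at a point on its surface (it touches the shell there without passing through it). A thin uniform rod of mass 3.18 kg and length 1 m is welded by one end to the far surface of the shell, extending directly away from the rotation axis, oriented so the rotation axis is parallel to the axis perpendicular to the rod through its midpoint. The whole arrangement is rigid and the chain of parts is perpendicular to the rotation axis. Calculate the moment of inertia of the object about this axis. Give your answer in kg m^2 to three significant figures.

Spherical shell: I_cm = (2/3)MR² = (2/3)(1.36)(0.444)² = 0.17874 kg m^2; centre at d = 0.444 m, so the parallel axis theorem gives I = 0.17874 + (1.36)(0.444)² = 0.44684 kg m^2.
Thin rod: I_cm = (1/12)ML² = (1/12)(3.18)(1)² = 0.265 kg m^2; centre at d = 0.444 + 0.444 + 0.5 = 1.388 m, so the parallel axis theorem gives I = 0.265 + (3.18)(1.388)² = 6.3914 kg m^2.
Total I = 0.44684 + 6.3914 = 6.8383 kg m^2.

6.84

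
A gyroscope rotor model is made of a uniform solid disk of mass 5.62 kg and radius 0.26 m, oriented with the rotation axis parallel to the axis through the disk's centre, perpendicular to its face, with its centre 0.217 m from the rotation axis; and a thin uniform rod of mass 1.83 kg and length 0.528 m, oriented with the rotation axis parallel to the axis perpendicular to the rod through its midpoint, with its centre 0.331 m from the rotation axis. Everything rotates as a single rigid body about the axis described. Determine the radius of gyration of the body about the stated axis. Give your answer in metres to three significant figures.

Solid disk: I_cm = (1/2)MR² = (1/2)(5.62)(0.26)² = 0.18996 kg m²; centre at d = 0.217 m, so I = I_cm + Md² gives I = 0.18996 + (5.62)(0.217)² = 0.4546 kg m².
Thin rod: I_cm = (1/12)ML² = (1/12)(1.83)(0.528)² = 0.042515 kg m²; centre at d = 0.331 m, so I = I_cm + Md² gives I = 0.042515 + (1.83)(0.331)² = 0.24301 kg m².
Total I = 0.69761 kg m²; total mass M = 7.45 kg.
k = √(I/M) = √(0.69761/7.45) = 0.306 m.

0.306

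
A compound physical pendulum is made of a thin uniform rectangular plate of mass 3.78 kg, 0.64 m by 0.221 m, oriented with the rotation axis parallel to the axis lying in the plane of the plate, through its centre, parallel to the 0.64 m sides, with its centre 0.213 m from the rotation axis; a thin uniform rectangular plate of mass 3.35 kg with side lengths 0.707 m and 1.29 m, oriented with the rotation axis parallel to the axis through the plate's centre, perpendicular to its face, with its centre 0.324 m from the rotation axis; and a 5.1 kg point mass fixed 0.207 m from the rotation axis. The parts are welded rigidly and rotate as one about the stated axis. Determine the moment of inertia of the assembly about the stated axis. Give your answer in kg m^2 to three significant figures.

Rectangular plate: I_cm = (1/12)Mb² = (1/12)(3.78)(0.221)² = 0.015385 kg m^2; centre at d = 0.213 m, so the parallel axis theorem gives I = 0.015385 + (3.78)(0.213)² = 0.18688 kg m^2.
Rectangular plate: I_cm = (1/12)M(a²+b²) = (1/12)(3.35)[(0.707)² + (1.29)²] = 0.6041 kg m^2; centre at d = 0.324 m, so the parallel axis theorem gives I = 0.6041 + (3.35)(0.324)² = 0.95577 kg m^2.
Point mass: I_cm = 0; centre at d = 0.207 m, so the parallel axis theorem gives I = 0 + (5.1)(0.207)² = 0.21853 kg m^2.
Total I = 0.18688 + 0.95577 + 0.21853 = 1.3612 kg m^2.

1.36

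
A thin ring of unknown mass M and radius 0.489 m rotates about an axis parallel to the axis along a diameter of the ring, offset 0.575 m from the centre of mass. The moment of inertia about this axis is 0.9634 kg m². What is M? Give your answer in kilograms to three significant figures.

I = I_cm + Md² = (1/2)MR² + Md² = M·[0.5·(0.489)² + (0.575)²] = M·0.45019.
So M = 0.9634 / 0.45019 = 2.14 kg.

2.14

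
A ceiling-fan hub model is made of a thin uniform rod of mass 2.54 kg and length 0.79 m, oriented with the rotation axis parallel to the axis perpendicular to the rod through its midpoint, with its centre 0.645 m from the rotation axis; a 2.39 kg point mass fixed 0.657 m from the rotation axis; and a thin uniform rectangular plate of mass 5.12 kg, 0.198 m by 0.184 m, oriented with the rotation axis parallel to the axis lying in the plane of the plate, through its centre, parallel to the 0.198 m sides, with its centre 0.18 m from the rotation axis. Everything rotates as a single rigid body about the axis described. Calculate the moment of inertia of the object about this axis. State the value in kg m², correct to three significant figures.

Thin rod: I_cm = (1/12)ML² = (1/12)(2.54)(0.79)² = 0.1321 kg m²; centre at d = 0.645 m, so I = I_cm + Md² gives I = 0.1321 + (2.54)(0.645)² = 1.1888 kg m².
Point mass: I_cm = 0; centre at d = 0.657 m, so I = I_cm + Md² gives I = 0 + (2.39)(0.657)² = 1.0316 kg m².
Rectangular plate: I_cm = (1/12)Mb² = (1/12)(5.12)(0.184)² = 0.014445 kg m²; centre at d = 0.18 m, so I = I_cm + Md² gives I = 0.014445 + (5.12)(0.18)² = 0.18033 kg m².
Total I = 1.1888 + 1.0316 + 0.18033 = 2.4008 kg m².

2.40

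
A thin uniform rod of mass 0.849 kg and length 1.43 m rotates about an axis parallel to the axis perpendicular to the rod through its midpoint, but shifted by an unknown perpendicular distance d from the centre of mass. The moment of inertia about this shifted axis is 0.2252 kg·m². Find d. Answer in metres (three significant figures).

0.308

About the centre-of-mass axis, I_cm = (1/12)ML² = (1/12)(0.849)(1.43)² = 0.14468 kg·m².
Parallel axis theorem: I = I_cm + Md², so Md² = 0.2252 − 0.14468 = 0.080523 kg·m².
d = √(0.080523 / 0.849) = 0.30797 m.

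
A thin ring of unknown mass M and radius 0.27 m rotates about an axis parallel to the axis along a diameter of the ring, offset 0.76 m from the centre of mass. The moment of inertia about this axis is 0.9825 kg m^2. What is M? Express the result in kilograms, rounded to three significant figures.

1.60

I = I_cm + Md² = (1/2)MR² + Md² = M·[0.5·(0.27)² + (0.76)²] = M·0.61405.
So M = 0.9825 / 0.61405 = 1.6 kg.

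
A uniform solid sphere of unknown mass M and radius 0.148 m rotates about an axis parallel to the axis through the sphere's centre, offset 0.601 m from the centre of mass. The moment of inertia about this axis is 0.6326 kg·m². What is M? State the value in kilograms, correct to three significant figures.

I = I_cm + Md² = (2/5)MR² + Md² = M·[0.4·(0.148)² + (0.601)²] = M·0.36996.
So M = 0.6326 / 0.36996 = 1.7099 kg.

1.71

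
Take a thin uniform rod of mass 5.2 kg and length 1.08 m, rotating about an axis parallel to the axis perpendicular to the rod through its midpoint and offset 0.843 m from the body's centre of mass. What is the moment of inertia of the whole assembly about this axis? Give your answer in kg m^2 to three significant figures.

I_cm = (1/12)ML² = (1/12)(5.2)(1.08)² = 0.50544 kg m^2; centre at d = 0.843 m, so the parallel axis theorem gives I = 0.50544 + (5.2)(0.843)² = 4.2008 kg m^2.

4.20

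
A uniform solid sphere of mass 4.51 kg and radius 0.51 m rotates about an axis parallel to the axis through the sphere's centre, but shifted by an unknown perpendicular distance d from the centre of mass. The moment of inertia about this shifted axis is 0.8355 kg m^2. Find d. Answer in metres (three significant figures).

About the centre-of-mass axis, I_cm = (2/5)MR² = (2/5)(4.51)(0.51)² = 0.46922 kg m^2.
Parallel axis theorem: I = I_cm + Md², so Md² = 0.8355 − 0.46922 = 0.36628 kg m^2.
d = √(0.36628 / 4.51) = 0.28498 m.

0.285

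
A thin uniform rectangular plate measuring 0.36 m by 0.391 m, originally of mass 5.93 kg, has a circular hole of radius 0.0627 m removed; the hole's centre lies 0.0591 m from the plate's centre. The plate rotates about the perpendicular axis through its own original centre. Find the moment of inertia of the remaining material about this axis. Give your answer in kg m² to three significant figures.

0.137

Unpierced body about its centre: I₀ = (1/12)M(a²+b²) = (1/12)(5.93)[(0.36)² + (0.391)²] = 0.13959 kg m².
The removed disk has mass m = M·πr²/(ab) = (5.93)·π(0.0627)²/(0.36·0.391) = 0.52031 kg (same uniform areal density).
Its moment of inertia about the rotation axis (parallel-axis theorem): I_hole = (1/2)mr² + md² = (1/2)(0.52031)(0.0627)² + (0.52031)(0.0591)² = 0.0028401 kg m².
Treating the hole as negative mass, I = I₀ − I_hole = 0.13959 − 0.0028401 = 0.13675 kg m².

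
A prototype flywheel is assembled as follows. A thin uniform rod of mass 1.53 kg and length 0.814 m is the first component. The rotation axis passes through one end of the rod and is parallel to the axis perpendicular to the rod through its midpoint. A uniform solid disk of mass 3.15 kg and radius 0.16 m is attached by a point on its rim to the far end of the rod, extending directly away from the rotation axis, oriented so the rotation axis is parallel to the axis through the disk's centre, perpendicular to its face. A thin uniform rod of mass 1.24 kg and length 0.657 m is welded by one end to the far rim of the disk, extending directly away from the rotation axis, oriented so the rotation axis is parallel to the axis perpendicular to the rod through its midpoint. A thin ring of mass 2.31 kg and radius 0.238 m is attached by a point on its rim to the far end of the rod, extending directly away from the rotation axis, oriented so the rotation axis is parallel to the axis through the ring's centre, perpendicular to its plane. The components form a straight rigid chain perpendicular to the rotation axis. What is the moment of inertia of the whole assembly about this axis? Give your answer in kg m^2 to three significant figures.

15.7

Thin rod: I_cm = (1/12)ML² = (1/12)(1.53)(0.814)² = 0.084481 kg m^2; centre at d = 0.407 m, so I = I_cm + Md² gives I = 0.084481 + (1.53)(0.407)² = 0.33792 kg m^2.
Solid disk: I_cm = (1/2)MR² = (1/2)(3.15)(0.16)² = 0.04032 kg m^2; centre at d = 0.407 + 0.407 + 0.16 = 0.974 m, so I = I_cm + Md² gives I = 0.04032 + (3.15)(0.974)² = 3.0286 kg m^2.
Thin rod: I_cm = (1/12)ML² = (1/12)(1.24)(0.657)² = 0.044604 kg m^2; centre at d = 0.407 + 0.407 + 0.16 + 0.16 + 0.3285 = 1.4625 m, so I = I_cm + Md² gives I = 0.044604 + (1.24)(1.4625)² = 2.6968 kg m^2.
Thin ring: I_cm = MR² = (2.31)(0.238)² = 0.13085 kg m^2; centre at d = 0.407 + 0.407 + 0.16 + 0.16 + 0.3285 + 0.3285 + 0.238 = 2.029 m, so I = I_cm + Md² gives I = 0.13085 + (2.31)(2.029)² = 9.6408 kg m^2.
Total I = 0.33792 + 3.0286 + 2.6968 + 9.6408 = 15.704 kg m^2.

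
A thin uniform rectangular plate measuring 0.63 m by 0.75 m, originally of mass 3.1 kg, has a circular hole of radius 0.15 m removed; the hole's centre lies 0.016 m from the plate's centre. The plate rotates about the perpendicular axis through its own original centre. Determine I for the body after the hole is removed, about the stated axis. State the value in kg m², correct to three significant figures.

Unpierced body about its centre: I₀ = (1/12)M(a²+b²) = (1/12)(3.1)[(0.63)² + (0.75)²] = 0.24784 kg m².
The removed disk has mass m = M·πr²/(ab) = (3.1)·π(0.15)²/(0.63·0.75) = 0.46376 kg (same uniform areal density).
Its moment of inertia about the rotation axis (parallel-axis theorem): I_hole = (1/2)mr² + md² = (1/2)(0.46376)(0.15)² + (0.46376)(0.016)² = 0.005336 kg m².
Treating the hole as negative mass, I = I₀ − I_hole = 0.24784 − 0.005336 = 0.24251 kg m².

0.243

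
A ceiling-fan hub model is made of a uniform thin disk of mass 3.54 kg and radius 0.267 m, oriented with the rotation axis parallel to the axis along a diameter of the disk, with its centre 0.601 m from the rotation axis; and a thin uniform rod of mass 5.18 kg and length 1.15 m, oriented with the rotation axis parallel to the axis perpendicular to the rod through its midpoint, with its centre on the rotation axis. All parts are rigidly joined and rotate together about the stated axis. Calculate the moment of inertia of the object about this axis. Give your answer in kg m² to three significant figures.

1.91

Thin disk: I_cm = (1/4)MR² = (1/4)(3.54)(0.267)² = 0.063091 kg m²; centre at d = 0.601 m, so I = I_cm + Md² gives I = 0.063091 + (3.54)(0.601)² = 1.3417 kg m².
Thin rod: I_cm = (1/12)ML² = (1/12)(5.18)(1.15)² = 0.57088 kg m²; axis through the centre, so I = 0.57088 kg m².
Total I = 1.3417 + 0.57088 = 1.9126 kg m².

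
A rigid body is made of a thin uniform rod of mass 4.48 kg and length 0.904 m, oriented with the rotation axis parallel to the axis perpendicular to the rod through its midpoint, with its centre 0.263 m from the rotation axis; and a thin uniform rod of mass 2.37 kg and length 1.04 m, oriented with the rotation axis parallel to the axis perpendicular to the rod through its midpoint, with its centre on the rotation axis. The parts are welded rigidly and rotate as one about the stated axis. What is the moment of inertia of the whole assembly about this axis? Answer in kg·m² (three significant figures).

0.829

Thin rod: I_cm = (1/12)ML² = (1/12)(4.48)(0.904)² = 0.30509 kg·m²; centre at d = 0.263 m, so I = I_cm + Md² gives I = 0.30509 + (4.48)(0.263)² = 0.61497 kg·m².
Thin rod: I_cm = (1/12)ML² = (1/12)(2.37)(1.04)² = 0.21362 kg·m²; axis through the centre, so I = 0.21362 kg·m².
Total I = 0.61497 + 0.21362 = 0.82859 kg·m².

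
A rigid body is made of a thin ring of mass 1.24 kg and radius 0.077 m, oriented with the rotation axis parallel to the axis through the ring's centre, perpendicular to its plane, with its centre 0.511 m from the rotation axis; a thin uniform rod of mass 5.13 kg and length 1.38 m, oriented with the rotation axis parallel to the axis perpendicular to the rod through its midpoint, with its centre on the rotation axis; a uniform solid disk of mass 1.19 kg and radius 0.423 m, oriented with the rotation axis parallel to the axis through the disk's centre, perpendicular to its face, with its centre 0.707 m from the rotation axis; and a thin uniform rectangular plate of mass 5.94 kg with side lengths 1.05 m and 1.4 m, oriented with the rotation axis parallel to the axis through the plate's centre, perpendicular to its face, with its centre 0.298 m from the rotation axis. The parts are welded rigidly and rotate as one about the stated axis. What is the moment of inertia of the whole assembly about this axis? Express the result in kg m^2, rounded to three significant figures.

Thin ring: I_cm = MR² = (1.24)(0.077)² = 0.007352 kg m^2; centre at d = 0.511 m, so I = I_cm + Md² gives I = 0.007352 + (1.24)(0.511)² = 0.33114 kg m^2.
Thin rod: I_cm = (1/12)ML² = (1/12)(5.13)(1.38)² = 0.81413 kg m^2; axis through the centre, so I = 0.81413 kg m^2.
Solid disk: I_cm = (1/2)MR² = (1/2)(1.19)(0.423)² = 0.10646 kg m^2; centre at d = 0.707 m, so I = I_cm + Md² gives I = 0.10646 + (1.19)(0.707)² = 0.70128 kg m^2.
Rectangular plate: I_cm = (1/12)M(a²+b²) = (1/12)(5.94)[(1.05)² + (1.4)²] = 1.5159 kg m^2; centre at d = 0.298 m, so I = I_cm + Md² gives I = 1.5159 + (5.94)(0.298)² = 2.0434 kg m^2.
Total I = 0.33114 + 0.81413 + 0.70128 + 2.0434 = 3.89 kg m^2.

3.89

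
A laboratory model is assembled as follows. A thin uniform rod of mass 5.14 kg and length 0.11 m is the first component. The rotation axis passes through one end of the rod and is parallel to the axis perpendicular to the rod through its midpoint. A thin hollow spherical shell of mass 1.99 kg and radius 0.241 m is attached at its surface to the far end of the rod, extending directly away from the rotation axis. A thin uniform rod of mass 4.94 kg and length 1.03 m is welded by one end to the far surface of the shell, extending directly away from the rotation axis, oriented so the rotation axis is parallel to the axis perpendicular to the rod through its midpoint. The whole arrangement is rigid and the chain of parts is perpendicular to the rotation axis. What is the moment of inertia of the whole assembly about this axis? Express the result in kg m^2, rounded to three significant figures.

6.83

Thin rod: I_cm = (1/12)ML² = (1/12)(5.14)(0.11)² = 0.0051828 kg m^2; centre at d = 0.055 m, so I = I_cm + Md² gives I = 0.0051828 + (5.14)(0.055)² = 0.020731 kg m^2.
Spherical shell: I_cm = (2/3)MR² = (2/3)(1.99)(0.241)² = 0.077054 kg m^2; centre at d = 0.055 + 0.055 + 0.241 = 0.351 m, so I = I_cm + Md² gives I = 0.077054 + (1.99)(0.351)² = 0.32222 kg m^2.
Thin rod: I_cm = (1/12)ML² = (1/12)(4.94)(1.03)² = 0.43674 kg m^2; centre at d = 0.055 + 0.055 + 0.241 + 0.241 + 0.515 = 1.107 m, so I = I_cm + Md² gives I = 0.43674 + (4.94)(1.107)² = 6.4905 kg m^2.
Total I = 0.020731 + 0.32222 + 6.4905 = 6.8334 kg m^2.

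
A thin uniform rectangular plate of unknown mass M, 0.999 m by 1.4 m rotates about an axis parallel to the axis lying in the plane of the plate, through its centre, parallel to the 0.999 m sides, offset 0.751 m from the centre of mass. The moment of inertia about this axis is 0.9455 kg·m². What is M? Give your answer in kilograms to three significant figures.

1.30

I = I_cm + Md² = (1/12)Mb² + Md² = M·[0.0833333·(1.4)² + (0.751)²] = M·0.72733.
So M = 0.9455 / 0.72733 = 1.3 kg.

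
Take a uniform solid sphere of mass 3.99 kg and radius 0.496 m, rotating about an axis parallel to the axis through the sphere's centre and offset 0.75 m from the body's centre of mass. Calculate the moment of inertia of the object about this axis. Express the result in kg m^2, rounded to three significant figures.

2.64

I_cm = (2/5)MR² = (2/5)(3.99)(0.496)² = 0.39264 kg m^2; centre at d = 0.75 m, so I = I_cm + Md² gives I = 0.39264 + (3.99)(0.75)² = 2.637 kg m^2.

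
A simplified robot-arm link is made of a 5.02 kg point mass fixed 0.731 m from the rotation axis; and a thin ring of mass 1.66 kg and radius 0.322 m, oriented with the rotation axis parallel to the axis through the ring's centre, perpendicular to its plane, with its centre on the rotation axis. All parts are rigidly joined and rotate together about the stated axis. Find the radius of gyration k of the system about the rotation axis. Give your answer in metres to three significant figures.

Point mass: I_cm = 0; centre at d = 0.731 m, so I = I_cm + Md² gives I = 0 + (5.02)(0.731)² = 2.6825 kg m².
Thin ring: I_cm = MR² = (1.66)(0.322)² = 0.17212 kg m²; axis through the centre, so I = 0.17212 kg m².
Total I = 2.8546 kg m²; total mass M = 6.68 kg.
k = √(I/M) = √(2.8546/6.68) = 0.65371 m.

0.654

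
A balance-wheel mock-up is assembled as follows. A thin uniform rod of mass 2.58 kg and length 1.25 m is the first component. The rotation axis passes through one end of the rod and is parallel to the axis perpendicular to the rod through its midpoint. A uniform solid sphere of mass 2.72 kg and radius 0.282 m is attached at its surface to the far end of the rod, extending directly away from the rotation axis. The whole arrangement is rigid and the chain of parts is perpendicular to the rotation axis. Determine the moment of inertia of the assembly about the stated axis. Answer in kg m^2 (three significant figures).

Thin rod: I_cm = (1/12)ML² = (1/12)(2.58)(1.25)² = 0.33594 kg m^2; centre at d = 0.625 m, so the parallel axis theorem gives I = 0.33594 + (2.58)(0.625)² = 1.3438 kg m^2.
Solid sphere: I_cm = (2/5)MR² = (2/5)(2.72)(0.282)² = 0.086522 kg m^2; centre at d = 0.625 + 0.625 + 0.282 = 1.532 m, so the parallel axis theorem gives I = 0.086522 + (2.72)(1.532)² = 6.4704 kg m^2.
Total I = 1.3438 + 6.4704 = 7.8142 kg m^2.

7.81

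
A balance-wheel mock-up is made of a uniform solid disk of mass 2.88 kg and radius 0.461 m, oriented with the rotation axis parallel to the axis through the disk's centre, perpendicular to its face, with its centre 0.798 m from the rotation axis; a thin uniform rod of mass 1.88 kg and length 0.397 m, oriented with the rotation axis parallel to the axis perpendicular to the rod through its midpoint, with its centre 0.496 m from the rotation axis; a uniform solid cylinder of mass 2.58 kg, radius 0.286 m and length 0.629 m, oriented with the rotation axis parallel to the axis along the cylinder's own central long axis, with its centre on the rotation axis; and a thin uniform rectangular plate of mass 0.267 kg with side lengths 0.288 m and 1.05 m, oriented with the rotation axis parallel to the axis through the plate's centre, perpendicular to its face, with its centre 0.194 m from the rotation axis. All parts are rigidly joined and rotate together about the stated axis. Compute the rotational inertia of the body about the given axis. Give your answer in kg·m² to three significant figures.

2.77

Solid disk: I_cm = (1/2)MR² = (1/2)(2.88)(0.461)² = 0.30603 kg·m²; centre at d = 0.798 m, so I = I_cm + Md² gives I = 0.30603 + (2.88)(0.798)² = 2.14 kg·m².
Thin rod: I_cm = (1/12)ML² = (1/12)(1.88)(0.397)² = 0.024692 kg·m²; centre at d = 0.496 m, so I = I_cm + Md² gives I = 0.024692 + (1.88)(0.496)² = 0.4872 kg·m².
Solid cylinder: I_cm = (1/2)MR² = (1/2)(2.58)(0.286)² = 0.10552 kg·m²; axis through the centre, so I = 0.10552 kg·m².
Rectangular plate: I_cm = (1/12)M(a²+b²) = (1/12)(0.267)[(0.288)² + (1.05)²] = 0.026376 kg·m²; centre at d = 0.194 m, so I = I_cm + Md² gives I = 0.026376 + (0.267)(0.194)² = 0.036425 kg·m².
Total I = 2.14 + 0.4872 + 0.10552 + 0.036425 = 2.7692 kg·m².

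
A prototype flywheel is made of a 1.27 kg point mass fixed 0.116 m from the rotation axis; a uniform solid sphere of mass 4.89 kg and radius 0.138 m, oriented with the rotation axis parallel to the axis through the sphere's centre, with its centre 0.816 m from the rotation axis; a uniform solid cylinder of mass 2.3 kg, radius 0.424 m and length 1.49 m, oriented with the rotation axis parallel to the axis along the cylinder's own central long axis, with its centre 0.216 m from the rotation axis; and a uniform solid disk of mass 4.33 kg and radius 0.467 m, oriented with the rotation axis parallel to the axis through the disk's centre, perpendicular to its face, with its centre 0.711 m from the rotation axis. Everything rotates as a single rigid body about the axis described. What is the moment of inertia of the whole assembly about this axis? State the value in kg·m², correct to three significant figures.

6.29

Point mass: I_cm = 0; centre at d = 0.116 m, so I = I_cm + Md² gives I = 0 + (1.27)(0.116)² = 0.017089 kg·m².
Solid sphere: I_cm = (2/5)MR² = (2/5)(4.89)(0.138)² = 0.03725 kg·m²; centre at d = 0.816 m, so I = I_cm + Md² gives I = 0.03725 + (4.89)(0.816)² = 3.2933 kg·m².
Solid cylinder: I_cm = (1/2)MR² = (1/2)(2.3)(0.424)² = 0.20674 kg·m²; centre at d = 0.216 m, so I = I_cm + Md² gives I = 0.20674 + (2.3)(0.216)² = 0.31405 kg·m².
Solid disk: I_cm = (1/2)MR² = (1/2)(4.33)(0.467)² = 0.47216 kg·m²; centre at d = 0.711 m, so I = I_cm + Md² gives I = 0.47216 + (4.33)(0.711)² = 2.6611 kg·m².
Total I = 0.017089 + 3.2933 + 0.31405 + 2.6611 = 6.2855 kg·m².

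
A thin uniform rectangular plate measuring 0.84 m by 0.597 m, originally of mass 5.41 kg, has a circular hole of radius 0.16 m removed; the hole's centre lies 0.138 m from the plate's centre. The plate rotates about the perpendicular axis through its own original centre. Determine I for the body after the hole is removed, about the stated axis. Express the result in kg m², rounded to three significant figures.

Unpierced body about its centre: I₀ = (1/12)M(a²+b²) = (1/12)(5.41)[(0.84)² + (0.597)²] = 0.47879 kg m².
The removed disk has mass m = M·πr²/(ab) = (5.41)·π(0.16)²/(0.84·0.597) = 0.86763 kg (same uniform areal density).
Its moment of inertia about the rotation axis (parallel-axis theorem): I_hole = (1/2)mr² + md² = (1/2)(0.86763)(0.16)² + (0.86763)(0.138)² = 0.027629 kg m².
Treating the hole as negative mass, I = I₀ − I_hole = 0.47879 − 0.027629 = 0.45116 kg m².

0.451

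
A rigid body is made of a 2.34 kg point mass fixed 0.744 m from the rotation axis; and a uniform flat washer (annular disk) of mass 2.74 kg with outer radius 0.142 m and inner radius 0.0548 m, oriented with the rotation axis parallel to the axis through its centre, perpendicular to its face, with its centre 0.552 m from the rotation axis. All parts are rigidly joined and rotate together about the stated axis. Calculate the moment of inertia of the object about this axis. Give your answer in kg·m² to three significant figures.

Point mass: I_cm = 0; centre at d = 0.744 m, so the parallel axis theorem gives I = 0 + (2.34)(0.744)² = 1.2953 kg·m².
Annular disk: I_cm = (1/2)M(R²+r²) = (1/2)(2.74)[(0.142)² + (0.0548)²] = 0.031739 kg·m²; centre at d = 0.552 m, so the parallel axis theorem gives I = 0.031739 + (2.74)(0.552)² = 0.86663 kg·m².
Total I = 1.2953 + 0.86663 = 2.1619 kg·m².

2.16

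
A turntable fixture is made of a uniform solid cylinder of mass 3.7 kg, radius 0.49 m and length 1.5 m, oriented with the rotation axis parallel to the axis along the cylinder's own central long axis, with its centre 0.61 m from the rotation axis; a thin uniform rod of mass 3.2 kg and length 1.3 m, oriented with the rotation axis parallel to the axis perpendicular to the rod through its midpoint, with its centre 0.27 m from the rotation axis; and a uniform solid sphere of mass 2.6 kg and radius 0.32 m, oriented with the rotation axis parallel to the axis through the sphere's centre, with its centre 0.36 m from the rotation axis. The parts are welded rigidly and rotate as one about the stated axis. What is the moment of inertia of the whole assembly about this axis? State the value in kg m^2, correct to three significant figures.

2.95

Solid cylinder: I_cm = (1/2)MR² = (1/2)(3.7)(0.49)² = 0.44418 kg m^2; centre at d = 0.61 m, so the parallel axis theorem gives I = 0.44418 + (3.7)(0.61)² = 1.821 kg m^2.
Thin rod: I_cm = (1/12)ML² = (1/12)(3.2)(1.3)² = 0.45067 kg m^2; centre at d = 0.27 m, so the parallel axis theorem gives I = 0.45067 + (3.2)(0.27)² = 0.68395 kg m^2.
Solid sphere: I_cm = (2/5)MR² = (2/5)(2.6)(0.32)² = 0.1065 kg m^2; centre at d = 0.36 m, so the parallel axis theorem gives I = 0.1065 + (2.6)(0.36)² = 0.44346 kg m^2.
Total I = 1.821 + 0.68395 + 0.44346 = 2.9484 kg m^2.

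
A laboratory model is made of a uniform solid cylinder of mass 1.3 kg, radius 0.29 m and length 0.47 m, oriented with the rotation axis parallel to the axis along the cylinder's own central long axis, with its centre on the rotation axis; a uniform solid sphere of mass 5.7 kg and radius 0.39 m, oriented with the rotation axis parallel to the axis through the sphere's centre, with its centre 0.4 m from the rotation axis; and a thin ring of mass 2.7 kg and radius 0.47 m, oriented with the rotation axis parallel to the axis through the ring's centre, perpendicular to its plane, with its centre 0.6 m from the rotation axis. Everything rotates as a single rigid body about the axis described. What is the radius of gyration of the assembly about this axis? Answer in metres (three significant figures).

Solid cylinder: I_cm = (1/2)MR² = (1/2)(1.3)(0.29)² = 0.054665 kg m^2; axis through the centre, so I = 0.054665 kg m^2.
Solid sphere: I_cm = (2/5)MR² = (2/5)(5.7)(0.39)² = 0.34679 kg m^2; centre at d = 0.4 m, so I = I_cm + Md² gives I = 0.34679 + (5.7)(0.4)² = 1.2588 kg m^2.
Thin ring: I_cm = MR² = (2.7)(0.47)² = 0.59643 kg m^2; centre at d = 0.6 m, so I = I_cm + Md² gives I = 0.59643 + (2.7)(0.6)² = 1.5684 kg m^2.
Total I = 2.8819 kg m^2; total mass M = 9.7 kg.
k = √(I/M) = √(2.8819/9.7) = 0.54507 m.

0.545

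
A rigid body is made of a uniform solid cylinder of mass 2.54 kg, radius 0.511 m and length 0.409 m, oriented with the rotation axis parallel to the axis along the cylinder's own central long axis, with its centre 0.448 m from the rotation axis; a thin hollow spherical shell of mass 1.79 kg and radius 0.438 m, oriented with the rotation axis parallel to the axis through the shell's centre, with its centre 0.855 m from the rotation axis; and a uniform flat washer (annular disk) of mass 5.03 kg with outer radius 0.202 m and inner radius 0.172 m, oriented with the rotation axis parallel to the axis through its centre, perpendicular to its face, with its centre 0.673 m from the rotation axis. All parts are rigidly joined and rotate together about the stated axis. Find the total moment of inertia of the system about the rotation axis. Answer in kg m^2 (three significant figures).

4.83

Solid cylinder: I_cm = (1/2)MR² = (1/2)(2.54)(0.511)² = 0.33162 kg m^2; centre at d = 0.448 m, so the parallel axis theorem gives I = 0.33162 + (2.54)(0.448)² = 0.84141 kg m^2.
Spherical shell: I_cm = (2/3)MR² = (2/3)(1.79)(0.438)² = 0.22893 kg m^2; centre at d = 0.855 m, so the parallel axis theorem gives I = 0.22893 + (1.79)(0.855)² = 1.5375 kg m^2.
Annular disk: I_cm = (1/2)M(R²+r²) = (1/2)(5.03)[(0.202)² + (0.172)²] = 0.17703 kg m^2; centre at d = 0.673 m, so the parallel axis theorem gives I = 0.17703 + (5.03)(0.673)² = 2.4553 kg m^2.
Total I = 0.84141 + 1.5375 + 2.4553 = 4.8341 kg m^2.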